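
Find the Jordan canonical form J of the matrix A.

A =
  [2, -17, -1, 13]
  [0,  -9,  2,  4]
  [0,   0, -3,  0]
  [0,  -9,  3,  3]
J_2(-3) ⊕ J_1(-3) ⊕ J_1(2)

The characteristic polynomial is
  det(x·I − A) = x^4 + 7*x^3 + 9*x^2 - 27*x - 54 = (x - 2)*(x + 3)^3

Eigenvalues and multiplicities (the geometric multiplicity of λ is n − rank(A − λI), which equals the number of Jordan blocks for λ):
  λ = -3: algebraic multiplicity = 3, geometric multiplicity = 2
  λ = 2: algebraic multiplicity = 1, geometric multiplicity = 1

Determining the block sizes for each eigenvalue:
  λ = -3: 2 blocks summing to 3 forces exactly one block of size 2 and the rest size 1 → block sizes [2, 1]
  λ = 2: one block (gm = 1), so the single block has size am = 1 → block sizes [1]

Assembling the blocks gives a Jordan form
J =
  [-3,  1,  0, 0]
  [ 0, -3,  0, 0]
  [ 0,  0, -3, 0]
  [ 0,  0,  0, 2]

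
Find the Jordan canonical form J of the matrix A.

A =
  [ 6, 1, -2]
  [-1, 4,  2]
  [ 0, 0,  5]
J_2(5) ⊕ J_1(5)

The characteristic polynomial is
  det(x·I − A) = x^3 - 15*x^2 + 75*x - 125 = (x - 5)^3

Eigenvalues and multiplicities (the geometric multiplicity of λ is n − rank(A − λI), which equals the number of Jordan blocks for λ):
  λ = 5: algebraic multiplicity = 3, geometric multiplicity = 2

Determining the block sizes for each eigenvalue:
  λ = 5: 2 blocks summing to 3 forces exactly one block of size 2 and the rest size 1 → block sizes [2, 1]

Assembling the blocks gives a Jordan form
J =
  [5, 1, 0]
  [0, 5, 0]
  [0, 0, 5]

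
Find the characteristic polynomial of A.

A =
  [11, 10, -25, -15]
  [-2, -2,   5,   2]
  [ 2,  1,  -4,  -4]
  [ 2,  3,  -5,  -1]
x^4 - 4*x^3 + 6*x^2 - 4*x + 1

Expanding det(x·I − A) (e.g. by cofactor expansion or by noting that A is similar to its Jordan form J, which has the same characteristic polynomial as A) gives
  χ_A(x) = x^4 - 4*x^3 + 6*x^2 - 4*x + 1
which factors as (x - 1)^4. The eigenvalues (with algebraic multiplicities) are λ = 1 with multiplicity 4.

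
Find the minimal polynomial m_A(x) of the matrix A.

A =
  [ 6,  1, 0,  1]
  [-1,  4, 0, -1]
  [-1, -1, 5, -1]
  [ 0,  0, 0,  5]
x^2 - 10*x + 25

The characteristic polynomial is χ_A(x) = (x - 5)^4, so the eigenvalues are known. The minimal polynomial is
  m_A(x) = Π_λ (x − λ)^{k_λ}
where k_λ is the size of the *largest* Jordan block for λ (equivalently, the smallest k with (A − λI)^k v = 0 for every generalised eigenvector v of λ).

  λ = 5: largest Jordan block has size 2, contributing (x − 5)^2

So m_A(x) = (x - 5)^2 = x^2 - 10*x + 25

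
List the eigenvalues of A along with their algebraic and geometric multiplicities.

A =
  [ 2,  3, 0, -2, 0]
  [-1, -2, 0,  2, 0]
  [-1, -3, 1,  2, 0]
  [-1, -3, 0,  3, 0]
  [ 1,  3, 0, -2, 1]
λ = 1: alg = 5, geom = 4

Step 1 — factor the characteristic polynomial to read off the algebraic multiplicities:
  χ_A(x) = (x - 1)^5

Step 2 — compute geometric multiplicities via the rank-nullity identity g(λ) = n − rank(A − λI):
  rank(A − (1)·I) = 1, so dim ker(A − (1)·I) = n − 1 = 4

Summary:
  λ = 1: algebraic multiplicity = 5, geometric multiplicity = 4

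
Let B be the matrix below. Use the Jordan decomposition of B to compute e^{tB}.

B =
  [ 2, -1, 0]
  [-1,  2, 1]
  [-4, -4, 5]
e^{tB} =
  [t^2*exp(3*t) - t*exp(3*t) + exp(3*t), t^2*exp(3*t) - t*exp(3*t), -t^2*exp(3*t)/2]
  [-t^2*exp(3*t) - t*exp(3*t), -t^2*exp(3*t) - t*exp(3*t) + exp(3*t), t^2*exp(3*t)/2 + t*exp(3*t)]
  [-4*t*exp(3*t), -4*t*exp(3*t), 2*t*exp(3*t) + exp(3*t)]

Strategy: write B = P · J · P⁻¹ where J is a Jordan canonical form, so e^{tB} = P · e^{tJ} · P⁻¹, and e^{tJ} can be computed block-by-block.

B has Jordan form
J =
  [3, 1, 0]
  [0, 3, 1]
  [0, 0, 3]
(up to reordering of blocks).

Per-block formulas:
  For a 3×3 Jordan block J_3(3): exp(t · J_3(3)) = e^(3t)·(I + t·N + (t^2/2)·N^2), where N is the 3×3 nilpotent shift.

After assembling e^{tJ} and conjugating by P, we get:

e^{tB} =
  [t^2*exp(3*t) - t*exp(3*t) + exp(3*t), t^2*exp(3*t) - t*exp(3*t), -t^2*exp(3*t)/2]
  [-t^2*exp(3*t) - t*exp(3*t), -t^2*exp(3*t) - t*exp(3*t) + exp(3*t), t^2*exp(3*t)/2 + t*exp(3*t)]
  [-4*t*exp(3*t), -4*t*exp(3*t), 2*t*exp(3*t) + exp(3*t)]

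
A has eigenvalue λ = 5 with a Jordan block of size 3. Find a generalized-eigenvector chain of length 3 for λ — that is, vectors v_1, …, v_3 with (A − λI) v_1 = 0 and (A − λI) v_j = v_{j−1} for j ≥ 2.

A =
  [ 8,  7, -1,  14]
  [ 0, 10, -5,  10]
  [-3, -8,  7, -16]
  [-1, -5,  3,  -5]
A Jordan chain for λ = 5 of length 3:
v_1 = (-2, 5, 1, -2)ᵀ
v_2 = (3, 0, -3, -1)ᵀ
v_3 = (1, 0, 0, 0)ᵀ

Let N = A − (5)·I. We want v_3 with N^3 v_3 = 0 but N^2 v_3 ≠ 0; then v_{j-1} := N · v_j for j = 3, …, 2.

Pick v_3 = (1, 0, 0, 0)ᵀ.
Then v_2 = N · v_3 = (3, 0, -3, -1)ᵀ.
Then v_1 = N · v_2 = (-2, 5, 1, -2)ᵀ.

Sanity check: (A − (5)·I) v_1 = (0, 0, 0, 0)ᵀ = 0. ✓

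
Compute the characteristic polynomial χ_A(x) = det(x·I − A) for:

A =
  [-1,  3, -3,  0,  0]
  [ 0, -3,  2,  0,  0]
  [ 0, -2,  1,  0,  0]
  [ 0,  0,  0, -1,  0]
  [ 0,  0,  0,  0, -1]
x^5 + 5*x^4 + 10*x^3 + 10*x^2 + 5*x + 1

Expanding det(x·I − A) (e.g. by cofactor expansion or by noting that A is similar to its Jordan form J, which has the same characteristic polynomial as A) gives
  χ_A(x) = x^5 + 5*x^4 + 10*x^3 + 10*x^2 + 5*x + 1
which factors as (x + 1)^5. The eigenvalues (with algebraic multiplicities) are λ = -1 with multiplicity 5.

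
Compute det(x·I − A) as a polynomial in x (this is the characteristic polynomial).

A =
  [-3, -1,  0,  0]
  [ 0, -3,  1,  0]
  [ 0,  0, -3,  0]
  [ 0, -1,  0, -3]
x^4 + 12*x^3 + 54*x^2 + 108*x + 81

Expanding det(x·I − A) (e.g. by cofactor expansion or by noting that A is similar to its Jordan form J, which has the same characteristic polynomial as A) gives
  χ_A(x) = x^4 + 12*x^3 + 54*x^2 + 108*x + 81
which factors as (x + 3)^4. The eigenvalues (with algebraic multiplicities) are λ = -3 with multiplicity 4.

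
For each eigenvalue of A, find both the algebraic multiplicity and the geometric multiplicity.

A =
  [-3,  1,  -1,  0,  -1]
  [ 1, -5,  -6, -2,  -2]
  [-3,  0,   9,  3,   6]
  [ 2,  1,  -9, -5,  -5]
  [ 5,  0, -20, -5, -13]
λ = -4: alg = 2, geom = 1; λ = -3: alg = 3, geom = 2

Step 1 — factor the characteristic polynomial to read off the algebraic multiplicities:
  χ_A(x) = (x + 3)^3*(x + 4)^2

Step 2 — compute geometric multiplicities via the rank-nullity identity g(λ) = n − rank(A − λI):
  rank(A − (-4)·I) = 4, so dim ker(A − (-4)·I) = n − 4 = 1
  rank(A − (-3)·I) = 3, so dim ker(A − (-3)·I) = n − 3 = 2

Summary:
  λ = -4: algebraic multiplicity = 2, geometric multiplicity = 1
  λ = -3: algebraic multiplicity = 3, geometric multiplicity = 2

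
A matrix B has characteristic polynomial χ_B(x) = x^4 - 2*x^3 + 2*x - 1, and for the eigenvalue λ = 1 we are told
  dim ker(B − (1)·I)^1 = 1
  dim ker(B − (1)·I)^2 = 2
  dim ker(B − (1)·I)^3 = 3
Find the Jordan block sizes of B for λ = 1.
Block sizes for λ = 1: [3]

From the dimensions of kernels of powers, the number of Jordan blocks of size at least j is d_j − d_{j−1} where d_j = dim ker(N^j) (with d_0 = 0). Computing the differences gives [1, 1, 1].
The number of blocks of size exactly k is (#blocks of size ≥ k) − (#blocks of size ≥ k + 1), so the partition is: 1 block(s) of size 3.
In nonincreasing order the block sizes are [3].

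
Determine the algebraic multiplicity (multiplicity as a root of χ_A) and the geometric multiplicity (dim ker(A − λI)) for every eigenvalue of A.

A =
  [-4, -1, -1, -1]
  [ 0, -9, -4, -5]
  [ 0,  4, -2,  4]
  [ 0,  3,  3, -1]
λ = -4: alg = 4, geom = 2

Step 1 — factor the characteristic polynomial to read off the algebraic multiplicities:
  χ_A(x) = (x + 4)^4

Step 2 — compute geometric multiplicities via the rank-nullity identity g(λ) = n − rank(A − λI):
  rank(A − (-4)·I) = 2, so dim ker(A − (-4)·I) = n − 2 = 2

Summary:
  λ = -4: algebraic multiplicity = 4, geometric multiplicity = 2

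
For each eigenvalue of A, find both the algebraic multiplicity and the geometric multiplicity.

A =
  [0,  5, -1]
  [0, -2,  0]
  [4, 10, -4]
λ = -2: alg = 3, geom = 2

Step 1 — factor the characteristic polynomial to read off the algebraic multiplicities:
  χ_A(x) = (x + 2)^3

Step 2 — compute geometric multiplicities via the rank-nullity identity g(λ) = n − rank(A − λI):
  rank(A − (-2)·I) = 1, so dim ker(A − (-2)·I) = n − 1 = 2

Summary:
  λ = -2: algebraic multiplicity = 3, geometric multiplicity = 2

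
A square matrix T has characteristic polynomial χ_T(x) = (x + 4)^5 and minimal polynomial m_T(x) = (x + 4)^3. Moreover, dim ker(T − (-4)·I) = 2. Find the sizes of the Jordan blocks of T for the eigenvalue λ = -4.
Block sizes for λ = -4: [3, 2]

Step 1 — from the characteristic polynomial, algebraic multiplicity of λ = -4 is 5. From dim ker(T − (-4)·I) = 2, there are exactly 2 Jordan blocks for λ = -4.
Step 2 — from the minimal polynomial, the factor (x + 4)^3 tells us the largest block for λ = -4 has size 3.
Step 3 — with total size 5, 2 blocks, and largest block 3, the block sizes (in nonincreasing order) are [3, 2].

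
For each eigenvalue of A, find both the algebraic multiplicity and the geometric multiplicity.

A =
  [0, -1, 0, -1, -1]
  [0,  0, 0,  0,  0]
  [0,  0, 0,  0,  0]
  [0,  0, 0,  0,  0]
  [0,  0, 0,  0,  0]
λ = 0: alg = 5, geom = 4

Step 1 — factor the characteristic polynomial to read off the algebraic multiplicities:
  χ_A(x) = x^5

Step 2 — compute geometric multiplicities via the rank-nullity identity g(λ) = n − rank(A − λI):
  rank(A − (0)·I) = 1, so dim ker(A − (0)·I) = n − 1 = 4

Summary:
  λ = 0: algebraic multiplicity = 5, geometric multiplicity = 4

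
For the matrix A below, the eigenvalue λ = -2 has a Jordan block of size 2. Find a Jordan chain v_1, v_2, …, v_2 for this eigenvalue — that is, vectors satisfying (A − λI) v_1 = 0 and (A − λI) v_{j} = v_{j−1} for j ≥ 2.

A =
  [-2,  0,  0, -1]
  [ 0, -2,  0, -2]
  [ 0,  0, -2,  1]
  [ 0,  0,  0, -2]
A Jordan chain for λ = -2 of length 2:
v_1 = (-1, -2, 1, 0)ᵀ
v_2 = (0, 0, 0, 1)ᵀ

Let N = A − (-2)·I. We want v_2 with N^2 v_2 = 0 but N^1 v_2 ≠ 0; then v_{j-1} := N · v_j for j = 2, …, 2.

Pick v_2 = (0, 0, 0, 1)ᵀ.
Then v_1 = N · v_2 = (-1, -2, 1, 0)ᵀ.

Sanity check: (A − (-2)·I) v_1 = (0, 0, 0, 0)ᵀ = 0. ✓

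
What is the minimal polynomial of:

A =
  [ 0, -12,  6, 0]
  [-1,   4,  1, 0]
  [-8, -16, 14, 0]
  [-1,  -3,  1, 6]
x^3 - 18*x^2 + 108*x - 216

The characteristic polynomial is χ_A(x) = (x - 6)^4, so the eigenvalues are known. The minimal polynomial is
  m_A(x) = Π_λ (x − λ)^{k_λ}
where k_λ is the size of the *largest* Jordan block for λ (equivalently, the smallest k with (A − λI)^k v = 0 for every generalised eigenvector v of λ).

  λ = 6: largest Jordan block has size 3, contributing (x − 6)^3

So m_A(x) = (x - 6)^3 = x^3 - 18*x^2 + 108*x - 216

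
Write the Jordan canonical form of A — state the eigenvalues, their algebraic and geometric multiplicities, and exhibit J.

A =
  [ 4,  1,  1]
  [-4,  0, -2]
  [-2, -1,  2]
J_3(2)

The characteristic polynomial is
  det(x·I − A) = x^3 - 6*x^2 + 12*x - 8 = (x - 2)^3

Eigenvalues and multiplicities (the geometric multiplicity of λ is n − rank(A − λI), which equals the number of Jordan blocks for λ):
  λ = 2: algebraic multiplicity = 3, geometric multiplicity = 1

Determining the block sizes for each eigenvalue:
  λ = 2: one block (gm = 1), so the single block has size am = 3 → block sizes [3]

Assembling the blocks gives a Jordan form
J =
  [2, 1, 0]
  [0, 2, 1]
  [0, 0, 2]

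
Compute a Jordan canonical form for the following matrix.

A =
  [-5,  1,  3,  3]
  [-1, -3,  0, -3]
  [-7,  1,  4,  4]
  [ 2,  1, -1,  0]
J_2(-1) ⊕ J_2(-1)

The characteristic polynomial is
  det(x·I − A) = x^4 + 4*x^3 + 6*x^2 + 4*x + 1 = (x + 1)^4

Eigenvalues and multiplicities (the geometric multiplicity of λ is n − rank(A − λI), which equals the number of Jordan blocks for λ):
  λ = -1: algebraic multiplicity = 4, geometric multiplicity = 2

Determining the block sizes for each eigenvalue:
  λ = -1: with am = 4 and gm = 2, the partition is not yet determined (e.g. several partitions of 4 into 2 parts exist). Let N = A − (-1)·I. Computing rank(N^1) = 2, rank(N^2) = 0; the number of blocks of size ≥ j is rank(N^{j−1}) − rank(N^j), giving [2, 2]. So we have 2 block(s) of size 2 → block sizes [2, 2]

Assembling the blocks gives a Jordan form
J =
  [-1,  1,  0,  0]
  [ 0, -1,  0,  0]
  [ 0,  0, -1,  1]
  [ 0,  0,  0, -1]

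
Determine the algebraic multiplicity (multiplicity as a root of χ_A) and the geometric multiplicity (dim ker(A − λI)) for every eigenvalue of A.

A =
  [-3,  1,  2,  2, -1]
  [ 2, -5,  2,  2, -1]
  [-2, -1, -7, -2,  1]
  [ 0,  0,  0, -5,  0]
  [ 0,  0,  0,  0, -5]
λ = -5: alg = 5, geom = 3

Step 1 — factor the characteristic polynomial to read off the algebraic multiplicities:
  χ_A(x) = (x + 5)^5

Step 2 — compute geometric multiplicities via the rank-nullity identity g(λ) = n − rank(A − λI):
  rank(A − (-5)·I) = 2, so dim ker(A − (-5)·I) = n − 2 = 3

Summary:
  λ = -5: algebraic multiplicity = 5, geometric multiplicity = 3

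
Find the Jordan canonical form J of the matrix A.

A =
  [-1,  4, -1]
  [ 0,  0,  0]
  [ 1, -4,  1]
J_2(0) ⊕ J_1(0)

The characteristic polynomial is
  det(x·I − A) = x^3

Eigenvalues and multiplicities (the geometric multiplicity of λ is n − rank(A − λI), which equals the number of Jordan blocks for λ):
  λ = 0: algebraic multiplicity = 3, geometric multiplicity = 2

Determining the block sizes for each eigenvalue:
  λ = 0: 2 blocks summing to 3 forces exactly one block of size 2 and the rest size 1 → block sizes [2, 1]

Assembling the blocks gives a Jordan form
J =
  [0, 1, 0]
  [0, 0, 0]
  [0, 0, 0]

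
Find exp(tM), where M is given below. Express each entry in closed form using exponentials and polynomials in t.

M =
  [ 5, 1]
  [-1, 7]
e^{tM} =
  [-t*exp(6*t) + exp(6*t), t*exp(6*t)]
  [-t*exp(6*t), t*exp(6*t) + exp(6*t)]

Strategy: write M = P · J · P⁻¹ where J is a Jordan canonical form, so e^{tM} = P · e^{tJ} · P⁻¹, and e^{tJ} can be computed block-by-block.

M has Jordan form
J =
  [6, 1]
  [0, 6]
(up to reordering of blocks).

Per-block formulas:
  For a 2×2 Jordan block J_2(6): exp(t · J_2(6)) = e^(6t)·(I + t·N), where N is the 2×2 nilpotent shift.

After assembling e^{tJ} and conjugating by P, we get:

e^{tM} =
  [-t*exp(6*t) + exp(6*t), t*exp(6*t)]
  [-t*exp(6*t), t*exp(6*t) + exp(6*t)]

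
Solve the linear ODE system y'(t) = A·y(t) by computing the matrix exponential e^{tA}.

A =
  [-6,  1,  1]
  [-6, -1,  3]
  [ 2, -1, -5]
e^{tA} =
  [-2*t*exp(-4*t) + exp(-4*t), t*exp(-4*t), t*exp(-4*t)]
  [-6*t*exp(-4*t), 3*t*exp(-4*t) + exp(-4*t), 3*t*exp(-4*t)]
  [2*t*exp(-4*t), -t*exp(-4*t), -t*exp(-4*t) + exp(-4*t)]

Strategy: write A = P · J · P⁻¹ where J is a Jordan canonical form, so e^{tA} = P · e^{tJ} · P⁻¹, and e^{tJ} can be computed block-by-block.

A has Jordan form
J =
  [-4,  1,  0]
  [ 0, -4,  0]
  [ 0,  0, -4]
(up to reordering of blocks).

Per-block formulas:
  For a 2×2 Jordan block J_2(-4): exp(t · J_2(-4)) = e^(-4t)·(I + t·N), where N is the 2×2 nilpotent shift.
  For a 1×1 block at λ = -4: exp(t · [-4]) = [e^(-4t)].

After assembling e^{tJ} and conjugating by P, we get:

e^{tA} =
  [-2*t*exp(-4*t) + exp(-4*t), t*exp(-4*t), t*exp(-4*t)]
  [-6*t*exp(-4*t), 3*t*exp(-4*t) + exp(-4*t), 3*t*exp(-4*t)]
  [2*t*exp(-4*t), -t*exp(-4*t), -t*exp(-4*t) + exp(-4*t)]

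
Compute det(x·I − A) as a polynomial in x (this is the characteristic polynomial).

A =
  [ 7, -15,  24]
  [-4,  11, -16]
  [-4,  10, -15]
x^3 - 3*x^2 + 3*x - 1

Expanding det(x·I − A) (e.g. by cofactor expansion or by noting that A is similar to its Jordan form J, which has the same characteristic polynomial as A) gives
  χ_A(x) = x^3 - 3*x^2 + 3*x - 1
which factors as (x - 1)^3. The eigenvalues (with algebraic multiplicities) are λ = 1 with multiplicity 3.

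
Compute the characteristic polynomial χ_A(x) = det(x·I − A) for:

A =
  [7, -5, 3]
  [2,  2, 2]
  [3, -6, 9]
x^3 - 18*x^2 + 108*x - 216

Expanding det(x·I − A) (e.g. by cofactor expansion or by noting that A is similar to its Jordan form J, which has the same characteristic polynomial as A) gives
  χ_A(x) = x^3 - 18*x^2 + 108*x - 216
which factors as (x - 6)^3. The eigenvalues (with algebraic multiplicities) are λ = 6 with multiplicity 3.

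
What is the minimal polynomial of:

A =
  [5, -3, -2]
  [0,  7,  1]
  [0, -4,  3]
x^3 - 15*x^2 + 75*x - 125

The characteristic polynomial is χ_A(x) = (x - 5)^3, so the eigenvalues are known. The minimal polynomial is
  m_A(x) = Π_λ (x − λ)^{k_λ}
where k_λ is the size of the *largest* Jordan block for λ (equivalently, the smallest k with (A − λI)^k v = 0 for every generalised eigenvector v of λ).

  λ = 5: largest Jordan block has size 3, contributing (x − 5)^3

So m_A(x) = (x - 5)^3 = x^3 - 15*x^2 + 75*x - 125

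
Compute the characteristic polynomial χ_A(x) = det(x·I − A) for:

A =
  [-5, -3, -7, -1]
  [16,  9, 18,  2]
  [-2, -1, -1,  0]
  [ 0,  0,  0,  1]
x^4 - 4*x^3 + 6*x^2 - 4*x + 1

Expanding det(x·I − A) (e.g. by cofactor expansion or by noting that A is similar to its Jordan form J, which has the same characteristic polynomial as A) gives
  χ_A(x) = x^4 - 4*x^3 + 6*x^2 - 4*x + 1
which factors as (x - 1)^4. The eigenvalues (with algebraic multiplicities) are λ = 1 with multiplicity 4.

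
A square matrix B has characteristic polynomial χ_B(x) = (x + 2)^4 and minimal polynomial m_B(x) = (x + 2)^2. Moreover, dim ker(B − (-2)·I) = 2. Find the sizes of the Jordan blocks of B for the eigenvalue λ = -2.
Block sizes for λ = -2: [2, 2]

Step 1 — from the characteristic polynomial, algebraic multiplicity of λ = -2 is 4. From dim ker(B − (-2)·I) = 2, there are exactly 2 Jordan blocks for λ = -2.
Step 2 — from the minimal polynomial, the factor (x + 2)^2 tells us the largest block for λ = -2 has size 2.
Step 3 — with total size 4, 2 blocks, and largest block 2, the block sizes (in nonincreasing order) are [2, 2].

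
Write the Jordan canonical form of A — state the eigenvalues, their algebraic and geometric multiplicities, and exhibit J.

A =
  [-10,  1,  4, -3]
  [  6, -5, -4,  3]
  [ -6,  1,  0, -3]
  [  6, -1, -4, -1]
J_2(-4) ⊕ J_1(-4) ⊕ J_1(-4)

The characteristic polynomial is
  det(x·I − A) = x^4 + 16*x^3 + 96*x^2 + 256*x + 256 = (x + 4)^4

Eigenvalues and multiplicities (the geometric multiplicity of λ is n − rank(A − λI), which equals the number of Jordan blocks for λ):
  λ = -4: algebraic multiplicity = 4, geometric multiplicity = 3

Determining the block sizes for each eigenvalue:
  λ = -4: 3 blocks summing to 4 forces exactly one block of size 2 and the rest size 1 → block sizes [2, 1, 1]

Assembling the blocks gives a Jordan form
J =
  [-4,  1,  0,  0]
  [ 0, -4,  0,  0]
  [ 0,  0, -4,  0]
  [ 0,  0,  0, -4]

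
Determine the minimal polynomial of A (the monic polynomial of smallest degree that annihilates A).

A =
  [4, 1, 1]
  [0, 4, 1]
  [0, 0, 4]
x^3 - 12*x^2 + 48*x - 64

The characteristic polynomial is χ_A(x) = (x - 4)^3, so the eigenvalues are known. The minimal polynomial is
  m_A(x) = Π_λ (x − λ)^{k_λ}
where k_λ is the size of the *largest* Jordan block for λ (equivalently, the smallest k with (A − λI)^k v = 0 for every generalised eigenvector v of λ).

  λ = 4: largest Jordan block has size 3, contributing (x − 4)^3

So m_A(x) = (x - 4)^3 = x^3 - 12*x^2 + 48*x - 64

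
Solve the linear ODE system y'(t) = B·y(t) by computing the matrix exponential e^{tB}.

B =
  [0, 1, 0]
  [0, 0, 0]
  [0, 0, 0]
e^{tB} =
  [1, t, 0]
  [0, 1, 0]
  [0, 0, 1]

Strategy: write B = P · J · P⁻¹ where J is a Jordan canonical form, so e^{tB} = P · e^{tJ} · P⁻¹, and e^{tJ} can be computed block-by-block.

B has Jordan form
J =
  [0, 1, 0]
  [0, 0, 0]
  [0, 0, 0]
(up to reordering of blocks).

Per-block formulas:
  For a 2×2 Jordan block J_2(0): exp(t · J_2(0)) = e^(0t)·(I + t·N), where N is the 2×2 nilpotent shift.
  For a 1×1 block at λ = 0: exp(t · [0]) = [e^(0t)].

After assembling e^{tJ} and conjugating by P, we get:

e^{tB} =
  [1, t, 0]
  [0, 1, 0]
  [0, 0, 1]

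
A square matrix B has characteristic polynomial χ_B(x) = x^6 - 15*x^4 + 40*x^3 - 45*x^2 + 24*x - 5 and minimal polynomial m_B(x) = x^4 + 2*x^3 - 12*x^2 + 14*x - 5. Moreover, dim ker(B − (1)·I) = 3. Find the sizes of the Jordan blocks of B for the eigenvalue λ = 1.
Block sizes for λ = 1: [3, 1, 1]

Step 1 — from the characteristic polynomial, algebraic multiplicity of λ = 1 is 5. From dim ker(B − (1)·I) = 3, there are exactly 3 Jordan blocks for λ = 1.
Step 2 — from the minimal polynomial, the factor (x − 1)^3 tells us the largest block for λ = 1 has size 3.
Step 3 — with total size 5, 3 blocks, and largest block 3, the block sizes (in nonincreasing order) are [3, 1, 1].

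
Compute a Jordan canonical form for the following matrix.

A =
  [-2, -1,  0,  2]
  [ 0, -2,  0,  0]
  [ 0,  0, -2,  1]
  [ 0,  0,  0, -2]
J_2(-2) ⊕ J_2(-2)

The characteristic polynomial is
  det(x·I − A) = x^4 + 8*x^3 + 24*x^2 + 32*x + 16 = (x + 2)^4

Eigenvalues and multiplicities (the geometric multiplicity of λ is n − rank(A − λI), which equals the number of Jordan blocks for λ):
  λ = -2: algebraic multiplicity = 4, geometric multiplicity = 2

Determining the block sizes for each eigenvalue:
  λ = -2: with am = 4 and gm = 2, the partition is not yet determined (e.g. several partitions of 4 into 2 parts exist). Let N = A − (-2)·I. Computing rank(N^1) = 2, rank(N^2) = 0; the number of blocks of size ≥ j is rank(N^{j−1}) − rank(N^j), giving [2, 2]. So we have 2 block(s) of size 2 → block sizes [2, 2]

Assembling the blocks gives a Jordan form
J =
  [-2,  1,  0,  0]
  [ 0, -2,  0,  0]
  [ 0,  0, -2,  1]
  [ 0,  0,  0, -2]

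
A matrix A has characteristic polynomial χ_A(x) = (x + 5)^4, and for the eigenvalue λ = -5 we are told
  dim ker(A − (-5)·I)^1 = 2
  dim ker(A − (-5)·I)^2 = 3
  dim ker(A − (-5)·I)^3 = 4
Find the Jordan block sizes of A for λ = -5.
Block sizes for λ = -5: [3, 1]

From the dimensions of kernels of powers, the number of Jordan blocks of size at least j is d_j − d_{j−1} where d_j = dim ker(N^j) (with d_0 = 0). Computing the differences gives [2, 1, 1].
The number of blocks of size exactly k is (#blocks of size ≥ k) − (#blocks of size ≥ k + 1), so the partition is: 1 block(s) of size 1, 1 block(s) of size 3.
In nonincreasing order the block sizes are [3, 1].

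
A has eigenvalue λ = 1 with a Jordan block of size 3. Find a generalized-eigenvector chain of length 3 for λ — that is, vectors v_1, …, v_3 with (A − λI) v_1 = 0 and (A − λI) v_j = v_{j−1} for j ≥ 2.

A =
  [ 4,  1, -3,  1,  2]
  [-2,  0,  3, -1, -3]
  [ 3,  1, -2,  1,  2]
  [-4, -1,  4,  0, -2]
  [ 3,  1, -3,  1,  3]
A Jordan chain for λ = 1 of length 3:
v_1 = (1, -1, 1, -1, 1)ᵀ
v_2 = (-3, 3, -3, 4, -3)ᵀ
v_3 = (0, 0, 1, 0, 0)ᵀ

Let N = A − (1)·I. We want v_3 with N^3 v_3 = 0 but N^2 v_3 ≠ 0; then v_{j-1} := N · v_j for j = 3, …, 2.

Pick v_3 = (0, 0, 1, 0, 0)ᵀ.
Then v_2 = N · v_3 = (-3, 3, -3, 4, -3)ᵀ.
Then v_1 = N · v_2 = (1, -1, 1, -1, 1)ᵀ.

Sanity check: (A − (1)·I) v_1 = (0, 0, 0, 0, 0)ᵀ = 0. ✓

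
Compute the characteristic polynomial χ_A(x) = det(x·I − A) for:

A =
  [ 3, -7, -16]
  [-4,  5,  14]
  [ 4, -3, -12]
x^3 + 4*x^2 - 3*x - 18

Expanding det(x·I − A) (e.g. by cofactor expansion or by noting that A is similar to its Jordan form J, which has the same characteristic polynomial as A) gives
  χ_A(x) = x^3 + 4*x^2 - 3*x - 18
which factors as (x - 2)*(x + 3)^2. The eigenvalues (with algebraic multiplicities) are λ = -3 with multiplicity 2, λ = 2 with multiplicity 1.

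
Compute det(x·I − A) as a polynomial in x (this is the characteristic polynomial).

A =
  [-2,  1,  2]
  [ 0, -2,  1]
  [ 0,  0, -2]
x^3 + 6*x^2 + 12*x + 8

Expanding det(x·I − A) (e.g. by cofactor expansion or by noting that A is similar to its Jordan form J, which has the same characteristic polynomial as A) gives
  χ_A(x) = x^3 + 6*x^2 + 12*x + 8
which factors as (x + 2)^3. The eigenvalues (with algebraic multiplicities) are λ = -2 with multiplicity 3.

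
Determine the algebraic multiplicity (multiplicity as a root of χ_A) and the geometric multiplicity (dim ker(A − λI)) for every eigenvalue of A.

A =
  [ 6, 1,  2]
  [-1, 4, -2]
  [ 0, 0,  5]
λ = 5: alg = 3, geom = 2

Step 1 — factor the characteristic polynomial to read off the algebraic multiplicities:
  χ_A(x) = (x - 5)^3

Step 2 — compute geometric multiplicities via the rank-nullity identity g(λ) = n − rank(A − λI):
  rank(A − (5)·I) = 1, so dim ker(A − (5)·I) = n − 1 = 2

Summary:
  λ = 5: algebraic multiplicity = 3, geometric multiplicity = 2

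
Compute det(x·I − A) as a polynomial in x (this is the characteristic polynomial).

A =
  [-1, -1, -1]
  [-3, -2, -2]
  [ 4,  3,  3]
x^3

Expanding det(x·I − A) (e.g. by cofactor expansion or by noting that A is similar to its Jordan form J, which has the same characteristic polynomial as A) gives
  χ_A(x) = x^3
which factors as x^3. The eigenvalues (with algebraic multiplicities) are λ = 0 with multiplicity 3.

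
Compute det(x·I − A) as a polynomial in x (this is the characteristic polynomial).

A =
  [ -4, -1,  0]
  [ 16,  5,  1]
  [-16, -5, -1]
x^3

Expanding det(x·I − A) (e.g. by cofactor expansion or by noting that A is similar to its Jordan form J, which has the same characteristic polynomial as A) gives
  χ_A(x) = x^3
which factors as x^3. The eigenvalues (with algebraic multiplicities) are λ = 0 with multiplicity 3.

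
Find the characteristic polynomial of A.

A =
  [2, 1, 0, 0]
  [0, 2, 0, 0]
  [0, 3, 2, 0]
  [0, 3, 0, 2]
x^4 - 8*x^3 + 24*x^2 - 32*x + 16

Expanding det(x·I − A) (e.g. by cofactor expansion or by noting that A is similar to its Jordan form J, which has the same characteristic polynomial as A) gives
  χ_A(x) = x^4 - 8*x^3 + 24*x^2 - 32*x + 16
which factors as (x - 2)^4. The eigenvalues (with algebraic multiplicities) are λ = 2 with multiplicity 4.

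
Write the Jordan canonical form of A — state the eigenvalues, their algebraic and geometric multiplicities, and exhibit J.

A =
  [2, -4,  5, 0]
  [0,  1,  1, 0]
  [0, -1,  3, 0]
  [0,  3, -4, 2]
J_3(2) ⊕ J_1(2)

The characteristic polynomial is
  det(x·I − A) = x^4 - 8*x^3 + 24*x^2 - 32*x + 16 = (x - 2)^4

Eigenvalues and multiplicities (the geometric multiplicity of λ is n − rank(A − λI), which equals the number of Jordan blocks for λ):
  λ = 2: algebraic multiplicity = 4, geometric multiplicity = 2

Determining the block sizes for each eigenvalue:
  λ = 2: with am = 4 and gm = 2, the partition is not yet determined (e.g. several partitions of 4 into 2 parts exist). Let N = A − (2)·I. Computing rank(N^1) = 2, rank(N^2) = 1, rank(N^3) = 0; the number of blocks of size ≥ j is rank(N^{j−1}) − rank(N^j), giving [2, 1, 1]. So we have 1 block(s) of size 3, 1 block(s) of size 1 → block sizes [3, 1]

Assembling the blocks gives a Jordan form
J =
  [2, 1, 0, 0]
  [0, 2, 1, 0]
  [0, 0, 2, 0]
  [0, 0, 0, 2]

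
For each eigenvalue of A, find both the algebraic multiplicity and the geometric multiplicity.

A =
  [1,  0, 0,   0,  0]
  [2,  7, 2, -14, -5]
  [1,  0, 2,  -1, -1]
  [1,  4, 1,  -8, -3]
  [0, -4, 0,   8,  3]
λ = 1: alg = 5, geom = 3

Step 1 — factor the characteristic polynomial to read off the algebraic multiplicities:
  χ_A(x) = (x - 1)^5

Step 2 — compute geometric multiplicities via the rank-nullity identity g(λ) = n − rank(A − λI):
  rank(A − (1)·I) = 2, so dim ker(A − (1)·I) = n − 2 = 3

Summary:
  λ = 1: algebraic multiplicity = 5, geometric multiplicity = 3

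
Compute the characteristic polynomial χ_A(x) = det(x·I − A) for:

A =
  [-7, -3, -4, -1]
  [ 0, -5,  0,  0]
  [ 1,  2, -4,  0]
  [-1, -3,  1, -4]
x^4 + 20*x^3 + 150*x^2 + 500*x + 625

Expanding det(x·I − A) (e.g. by cofactor expansion or by noting that A is similar to its Jordan form J, which has the same characteristic polynomial as A) gives
  χ_A(x) = x^4 + 20*x^3 + 150*x^2 + 500*x + 625
which factors as (x + 5)^4. The eigenvalues (with algebraic multiplicities) are λ = -5 with multiplicity 4.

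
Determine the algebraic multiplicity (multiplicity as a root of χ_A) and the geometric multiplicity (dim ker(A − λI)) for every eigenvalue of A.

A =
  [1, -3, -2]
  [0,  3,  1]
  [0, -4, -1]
λ = 1: alg = 3, geom = 1

Step 1 — factor the characteristic polynomial to read off the algebraic multiplicities:
  χ_A(x) = (x - 1)^3

Step 2 — compute geometric multiplicities via the rank-nullity identity g(λ) = n − rank(A − λI):
  rank(A − (1)·I) = 2, so dim ker(A − (1)·I) = n − 2 = 1

Summary:
  λ = 1: algebraic multiplicity = 3, geometric multiplicity = 1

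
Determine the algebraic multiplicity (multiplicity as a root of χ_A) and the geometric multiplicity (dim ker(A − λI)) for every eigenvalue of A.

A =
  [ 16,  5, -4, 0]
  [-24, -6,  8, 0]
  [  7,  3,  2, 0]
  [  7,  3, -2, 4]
λ = 4: alg = 4, geom = 2

Step 1 — factor the characteristic polynomial to read off the algebraic multiplicities:
  χ_A(x) = (x - 4)^4

Step 2 — compute geometric multiplicities via the rank-nullity identity g(λ) = n − rank(A − λI):
  rank(A − (4)·I) = 2, so dim ker(A − (4)·I) = n − 2 = 2

Summary:
  λ = 4: algebraic multiplicity = 4, geometric multiplicity = 2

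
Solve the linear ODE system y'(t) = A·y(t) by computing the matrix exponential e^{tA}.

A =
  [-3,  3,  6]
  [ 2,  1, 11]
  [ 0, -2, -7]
e^{tA} =
  [3*t^2*exp(-3*t) + exp(-3*t), 3*t*exp(-3*t), 9*t^2*exp(-3*t)/2 + 6*t*exp(-3*t)]
  [4*t^2*exp(-3*t) + 2*t*exp(-3*t), 4*t*exp(-3*t) + exp(-3*t), 6*t^2*exp(-3*t) + 11*t*exp(-3*t)]
  [-2*t^2*exp(-3*t), -2*t*exp(-3*t), -3*t^2*exp(-3*t) - 4*t*exp(-3*t) + exp(-3*t)]

Strategy: write A = P · J · P⁻¹ where J is a Jordan canonical form, so e^{tA} = P · e^{tJ} · P⁻¹, and e^{tJ} can be computed block-by-block.

A has Jordan form
J =
  [-3,  1,  0]
  [ 0, -3,  1]
  [ 0,  0, -3]
(up to reordering of blocks).

Per-block formulas:
  For a 3×3 Jordan block J_3(-3): exp(t · J_3(-3)) = e^(-3t)·(I + t·N + (t^2/2)·N^2), where N is the 3×3 nilpotent shift.

After assembling e^{tJ} and conjugating by P, we get:

e^{tA} =
  [3*t^2*exp(-3*t) + exp(-3*t), 3*t*exp(-3*t), 9*t^2*exp(-3*t)/2 + 6*t*exp(-3*t)]
  [4*t^2*exp(-3*t) + 2*t*exp(-3*t), 4*t*exp(-3*t) + exp(-3*t), 6*t^2*exp(-3*t) + 11*t*exp(-3*t)]
  [-2*t^2*exp(-3*t), -2*t*exp(-3*t), -3*t^2*exp(-3*t) - 4*t*exp(-3*t) + exp(-3*t)]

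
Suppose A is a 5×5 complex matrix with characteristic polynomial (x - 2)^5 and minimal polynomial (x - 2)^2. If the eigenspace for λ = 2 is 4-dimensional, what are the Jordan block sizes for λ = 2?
Block sizes for λ = 2: [2, 1, 1, 1]

Step 1 — from the characteristic polynomial, algebraic multiplicity of λ = 2 is 5. From dim ker(A − (2)·I) = 4, there are exactly 4 Jordan blocks for λ = 2.
Step 2 — from the minimal polynomial, the factor (x − 2)^2 tells us the largest block for λ = 2 has size 2.
Step 3 — with total size 5, 4 blocks, and largest block 2, the block sizes (in nonincreasing order) are [2, 1, 1, 1].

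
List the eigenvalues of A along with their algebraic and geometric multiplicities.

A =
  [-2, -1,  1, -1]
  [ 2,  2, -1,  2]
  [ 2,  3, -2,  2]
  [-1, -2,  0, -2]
λ = -1: alg = 4, geom = 2

Step 1 — factor the characteristic polynomial to read off the algebraic multiplicities:
  χ_A(x) = (x + 1)^4

Step 2 — compute geometric multiplicities via the rank-nullity identity g(λ) = n − rank(A − λI):
  rank(A − (-1)·I) = 2, so dim ker(A − (-1)·I) = n − 2 = 2

Summary:
  λ = -1: algebraic multiplicity = 4, geometric multiplicity = 2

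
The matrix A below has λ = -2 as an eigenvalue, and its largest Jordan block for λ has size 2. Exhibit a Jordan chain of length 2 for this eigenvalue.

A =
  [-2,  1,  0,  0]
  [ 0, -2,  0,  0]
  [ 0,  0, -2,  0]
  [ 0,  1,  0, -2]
A Jordan chain for λ = -2 of length 2:
v_1 = (1, 0, 0, 1)ᵀ
v_2 = (0, 1, 0, 0)ᵀ

Let N = A − (-2)·I. We want v_2 with N^2 v_2 = 0 but N^1 v_2 ≠ 0; then v_{j-1} := N · v_j for j = 2, …, 2.

Pick v_2 = (0, 1, 0, 0)ᵀ.
Then v_1 = N · v_2 = (1, 0, 0, 1)ᵀ.

Sanity check: (A − (-2)·I) v_1 = (0, 0, 0, 0)ᵀ = 0. ✓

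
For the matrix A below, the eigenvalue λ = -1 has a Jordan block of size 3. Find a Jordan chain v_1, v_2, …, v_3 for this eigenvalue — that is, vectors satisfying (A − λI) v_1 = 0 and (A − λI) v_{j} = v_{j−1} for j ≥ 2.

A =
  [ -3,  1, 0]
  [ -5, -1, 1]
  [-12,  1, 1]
A Jordan chain for λ = -1 of length 3:
v_1 = (-1, -2, -5)ᵀ
v_2 = (-2, -5, -12)ᵀ
v_3 = (1, 0, 0)ᵀ

Let N = A − (-1)·I. We want v_3 with N^3 v_3 = 0 but N^2 v_3 ≠ 0; then v_{j-1} := N · v_j for j = 3, …, 2.

Pick v_3 = (1, 0, 0)ᵀ.
Then v_2 = N · v_3 = (-2, -5, -12)ᵀ.
Then v_1 = N · v_2 = (-1, -2, -5)ᵀ.

Sanity check: (A − (-1)·I) v_1 = (0, 0, 0)ᵀ = 0. ✓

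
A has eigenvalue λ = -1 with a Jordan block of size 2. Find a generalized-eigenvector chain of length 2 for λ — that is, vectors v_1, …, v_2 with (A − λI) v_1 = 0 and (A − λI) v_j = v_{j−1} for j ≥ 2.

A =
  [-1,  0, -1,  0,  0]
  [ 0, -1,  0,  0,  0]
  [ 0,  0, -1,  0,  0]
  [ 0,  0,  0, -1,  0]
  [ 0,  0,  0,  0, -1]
A Jordan chain for λ = -1 of length 2:
v_1 = (-1, 0, 0, 0, 0)ᵀ
v_2 = (0, 0, 1, 0, 0)ᵀ

Let N = A − (-1)·I. We want v_2 with N^2 v_2 = 0 but N^1 v_2 ≠ 0; then v_{j-1} := N · v_j for j = 2, …, 2.

Pick v_2 = (0, 0, 1, 0, 0)ᵀ.
Then v_1 = N · v_2 = (-1, 0, 0, 0, 0)ᵀ.

Sanity check: (A − (-1)·I) v_1 = (0, 0, 0, 0, 0)ᵀ = 0. ✓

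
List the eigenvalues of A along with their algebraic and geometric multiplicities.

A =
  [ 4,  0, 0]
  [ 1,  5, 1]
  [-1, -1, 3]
λ = 4: alg = 3, geom = 2

Step 1 — factor the characteristic polynomial to read off the algebraic multiplicities:
  χ_A(x) = (x - 4)^3

Step 2 — compute geometric multiplicities via the rank-nullity identity g(λ) = n − rank(A − λI):
  rank(A − (4)·I) = 1, so dim ker(A − (4)·I) = n − 1 = 2

Summary:
  λ = 4: algebraic multiplicity = 3, geometric multiplicity = 2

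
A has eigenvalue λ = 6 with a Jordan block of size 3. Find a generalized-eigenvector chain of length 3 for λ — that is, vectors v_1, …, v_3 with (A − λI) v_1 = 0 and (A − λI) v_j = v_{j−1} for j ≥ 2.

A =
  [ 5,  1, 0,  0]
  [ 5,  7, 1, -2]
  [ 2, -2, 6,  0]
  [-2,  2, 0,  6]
A Jordan chain for λ = 6 of length 3:
v_1 = (6, 6, -12, 12)ᵀ
v_2 = (-1, 5, 2, -2)ᵀ
v_3 = (1, 0, 0, 0)ᵀ

Let N = A − (6)·I. We want v_3 with N^3 v_3 = 0 but N^2 v_3 ≠ 0; then v_{j-1} := N · v_j for j = 3, …, 2.

Pick v_3 = (1, 0, 0, 0)ᵀ.
Then v_2 = N · v_3 = (-1, 5, 2, -2)ᵀ.
Then v_1 = N · v_2 = (6, 6, -12, 12)ᵀ.

Sanity check: (A − (6)·I) v_1 = (0, 0, 0, 0)ᵀ = 0. ✓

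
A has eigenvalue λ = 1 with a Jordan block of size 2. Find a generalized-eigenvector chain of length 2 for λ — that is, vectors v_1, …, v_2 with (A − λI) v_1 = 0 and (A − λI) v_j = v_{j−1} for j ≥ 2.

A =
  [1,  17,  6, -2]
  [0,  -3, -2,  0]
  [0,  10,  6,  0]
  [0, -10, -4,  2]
A Jordan chain for λ = 1 of length 2:
v_1 = (1, 0, 0, 0)ᵀ
v_2 = (0, 1, -2, 2)ᵀ

Let N = A − (1)·I. We want v_2 with N^2 v_2 = 0 but N^1 v_2 ≠ 0; then v_{j-1} := N · v_j for j = 2, …, 2.

Pick v_2 = (0, 1, -2, 2)ᵀ.
Then v_1 = N · v_2 = (1, 0, 0, 0)ᵀ.

Sanity check: (A − (1)·I) v_1 = (0, 0, 0, 0)ᵀ = 0. ✓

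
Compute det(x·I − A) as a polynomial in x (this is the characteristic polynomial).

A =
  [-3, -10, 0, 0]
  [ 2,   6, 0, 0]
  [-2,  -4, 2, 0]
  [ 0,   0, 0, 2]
x^4 - 7*x^3 + 18*x^2 - 20*x + 8

Expanding det(x·I − A) (e.g. by cofactor expansion or by noting that A is similar to its Jordan form J, which has the same characteristic polynomial as A) gives
  χ_A(x) = x^4 - 7*x^3 + 18*x^2 - 20*x + 8
which factors as (x - 2)^3*(x - 1). The eigenvalues (with algebraic multiplicities) are λ = 1 with multiplicity 1, λ = 2 with multiplicity 3.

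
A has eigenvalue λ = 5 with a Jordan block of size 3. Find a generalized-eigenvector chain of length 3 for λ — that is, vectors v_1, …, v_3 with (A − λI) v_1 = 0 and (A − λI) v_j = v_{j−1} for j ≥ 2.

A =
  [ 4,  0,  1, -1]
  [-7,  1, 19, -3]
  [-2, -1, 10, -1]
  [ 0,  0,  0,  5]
A Jordan chain for λ = 5 of length 3:
v_1 = (-1, -3, -1, 0)ᵀ
v_2 = (-1, -7, -2, 0)ᵀ
v_3 = (1, 0, 0, 0)ᵀ

Let N = A − (5)·I. We want v_3 with N^3 v_3 = 0 but N^2 v_3 ≠ 0; then v_{j-1} := N · v_j for j = 3, …, 2.

Pick v_3 = (1, 0, 0, 0)ᵀ.
Then v_2 = N · v_3 = (-1, -7, -2, 0)ᵀ.
Then v_1 = N · v_2 = (-1, -3, -1, 0)ᵀ.

Sanity check: (A − (5)·I) v_1 = (0, 0, 0, 0)ᵀ = 0. ✓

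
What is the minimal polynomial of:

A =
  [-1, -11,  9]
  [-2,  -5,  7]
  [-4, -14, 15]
x^3 - 9*x^2 + 27*x - 27

The characteristic polynomial is χ_A(x) = (x - 3)^3, so the eigenvalues are known. The minimal polynomial is
  m_A(x) = Π_λ (x − λ)^{k_λ}
where k_λ is the size of the *largest* Jordan block for λ (equivalently, the smallest k with (A − λI)^k v = 0 for every generalised eigenvector v of λ).

  λ = 3: largest Jordan block has size 3, contributing (x − 3)^3

So m_A(x) = (x - 3)^3 = x^3 - 9*x^2 + 27*x - 27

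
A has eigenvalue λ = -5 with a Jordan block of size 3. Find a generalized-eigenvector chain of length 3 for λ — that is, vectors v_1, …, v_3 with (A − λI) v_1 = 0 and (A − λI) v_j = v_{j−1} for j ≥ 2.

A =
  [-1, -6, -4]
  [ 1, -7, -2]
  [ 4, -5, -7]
A Jordan chain for λ = -5 of length 3:
v_1 = (-6, -6, 3)ᵀ
v_2 = (4, 1, 4)ᵀ
v_3 = (1, 0, 0)ᵀ

Let N = A − (-5)·I. We want v_3 with N^3 v_3 = 0 but N^2 v_3 ≠ 0; then v_{j-1} := N · v_j for j = 3, …, 2.

Pick v_3 = (1, 0, 0)ᵀ.
Then v_2 = N · v_3 = (4, 1, 4)ᵀ.
Then v_1 = N · v_2 = (-6, -6, 3)ᵀ.

Sanity check: (A − (-5)·I) v_1 = (0, 0, 0)ᵀ = 0. ✓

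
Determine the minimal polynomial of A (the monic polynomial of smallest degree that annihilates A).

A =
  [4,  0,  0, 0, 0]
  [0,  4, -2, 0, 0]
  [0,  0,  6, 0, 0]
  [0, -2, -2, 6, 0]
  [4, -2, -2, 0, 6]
x^2 - 10*x + 24

The characteristic polynomial is χ_A(x) = (x - 6)^3*(x - 4)^2, so the eigenvalues are known. The minimal polynomial is
  m_A(x) = Π_λ (x − λ)^{k_λ}
where k_λ is the size of the *largest* Jordan block for λ (equivalently, the smallest k with (A − λI)^k v = 0 for every generalised eigenvector v of λ).

  λ = 4: largest Jordan block has size 1, contributing (x − 4)
  λ = 6: largest Jordan block has size 1, contributing (x − 6)

So m_A(x) = (x - 6)*(x - 4) = x^2 - 10*x + 24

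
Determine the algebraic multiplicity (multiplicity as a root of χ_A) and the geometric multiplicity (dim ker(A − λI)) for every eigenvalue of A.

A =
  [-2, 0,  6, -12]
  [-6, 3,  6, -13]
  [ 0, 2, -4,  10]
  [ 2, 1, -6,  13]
λ = 2: alg = 3, geom = 2; λ = 4: alg = 1, geom = 1

Step 1 — factor the characteristic polynomial to read off the algebraic multiplicities:
  χ_A(x) = (x - 4)*(x - 2)^3

Step 2 — compute geometric multiplicities via the rank-nullity identity g(λ) = n − rank(A − λI):
  rank(A − (2)·I) = 2, so dim ker(A − (2)·I) = n − 2 = 2
  rank(A − (4)·I) = 3, so dim ker(A − (4)·I) = n − 3 = 1

Summary:
  λ = 2: algebraic multiplicity = 3, geometric multiplicity = 2
  λ = 4: algebraic multiplicity = 1, geometric multiplicity = 1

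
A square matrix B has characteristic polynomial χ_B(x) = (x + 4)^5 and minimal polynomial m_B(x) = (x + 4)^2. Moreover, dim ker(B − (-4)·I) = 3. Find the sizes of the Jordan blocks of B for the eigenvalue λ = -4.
Block sizes for λ = -4: [2, 2, 1]

Step 1 — from the characteristic polynomial, algebraic multiplicity of λ = -4 is 5. From dim ker(B − (-4)·I) = 3, there are exactly 3 Jordan blocks for λ = -4.
Step 2 — from the minimal polynomial, the factor (x + 4)^2 tells us the largest block for λ = -4 has size 2.
Step 3 — with total size 5, 3 blocks, and largest block 2, the block sizes (in nonincreasing order) are [2, 2, 1].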